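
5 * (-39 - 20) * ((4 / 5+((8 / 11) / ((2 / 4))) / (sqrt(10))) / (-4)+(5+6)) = -3186+118 * sqrt(10) / 11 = -3152.08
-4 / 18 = -2 / 9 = -0.22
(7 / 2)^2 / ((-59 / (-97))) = 4753 / 236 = 20.14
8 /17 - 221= -3749 /17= -220.53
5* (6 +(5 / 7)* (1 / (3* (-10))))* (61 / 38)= 76555 / 1596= 47.97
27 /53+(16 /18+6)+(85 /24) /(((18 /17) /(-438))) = -5562473 /3816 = -1457.67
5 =5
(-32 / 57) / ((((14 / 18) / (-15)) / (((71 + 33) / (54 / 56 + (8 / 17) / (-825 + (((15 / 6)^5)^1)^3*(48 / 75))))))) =12414043654272000 / 10631025667813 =1167.72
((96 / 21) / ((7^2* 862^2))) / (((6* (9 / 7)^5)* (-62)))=-98 / 1020117119877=-0.00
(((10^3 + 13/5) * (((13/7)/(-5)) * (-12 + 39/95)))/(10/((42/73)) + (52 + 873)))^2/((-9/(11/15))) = -18876791643023457/11045587507812500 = -1.71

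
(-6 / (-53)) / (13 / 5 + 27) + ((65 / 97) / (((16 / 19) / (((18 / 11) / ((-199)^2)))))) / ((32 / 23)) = 81629512485 / 21212318102272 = 0.00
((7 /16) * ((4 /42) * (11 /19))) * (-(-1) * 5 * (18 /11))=15 /76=0.20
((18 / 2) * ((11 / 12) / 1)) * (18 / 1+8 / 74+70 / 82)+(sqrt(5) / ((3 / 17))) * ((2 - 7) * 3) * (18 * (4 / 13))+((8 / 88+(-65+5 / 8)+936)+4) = 137787961 / 133496 - 6120 * sqrt(5) / 13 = -20.52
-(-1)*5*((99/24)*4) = 82.50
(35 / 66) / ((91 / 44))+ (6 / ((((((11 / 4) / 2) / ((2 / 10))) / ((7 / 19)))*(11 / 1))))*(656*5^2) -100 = 34038010 / 89661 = 379.63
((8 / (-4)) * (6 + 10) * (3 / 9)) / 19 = -32 / 57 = -0.56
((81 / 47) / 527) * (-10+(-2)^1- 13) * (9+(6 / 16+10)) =-10125 / 6392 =-1.58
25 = 25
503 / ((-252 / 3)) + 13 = 589 / 84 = 7.01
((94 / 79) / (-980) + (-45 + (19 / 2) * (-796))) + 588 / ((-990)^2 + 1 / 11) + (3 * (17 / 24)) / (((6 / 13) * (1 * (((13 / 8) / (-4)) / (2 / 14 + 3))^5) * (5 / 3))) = -68815500326270409045231 / 817680820156939466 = -84159.37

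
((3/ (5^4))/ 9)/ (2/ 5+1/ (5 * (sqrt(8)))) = 16/ 11625 - 2 * sqrt(2)/ 11625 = 0.00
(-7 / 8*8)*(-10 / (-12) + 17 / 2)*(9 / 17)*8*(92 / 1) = -432768 / 17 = -25456.94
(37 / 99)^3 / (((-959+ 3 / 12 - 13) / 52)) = -0.00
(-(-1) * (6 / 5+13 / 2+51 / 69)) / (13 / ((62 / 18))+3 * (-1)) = 20057 / 1840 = 10.90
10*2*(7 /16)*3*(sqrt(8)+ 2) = 105 /2+ 105*sqrt(2) /2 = 126.75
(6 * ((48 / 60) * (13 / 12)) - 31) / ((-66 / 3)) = 1.17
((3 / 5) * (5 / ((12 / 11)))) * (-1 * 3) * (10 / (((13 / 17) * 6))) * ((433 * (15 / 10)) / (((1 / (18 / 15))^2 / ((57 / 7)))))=-124614369 / 910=-136938.87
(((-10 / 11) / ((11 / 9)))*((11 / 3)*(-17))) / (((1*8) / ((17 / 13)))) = 4335 / 572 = 7.58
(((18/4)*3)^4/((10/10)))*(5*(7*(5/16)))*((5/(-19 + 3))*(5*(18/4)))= -20925489375/8192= -2554381.03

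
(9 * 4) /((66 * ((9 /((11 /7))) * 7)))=2 /147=0.01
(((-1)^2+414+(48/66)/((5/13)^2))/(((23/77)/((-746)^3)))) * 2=-671181551690608/575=-1167272263809.75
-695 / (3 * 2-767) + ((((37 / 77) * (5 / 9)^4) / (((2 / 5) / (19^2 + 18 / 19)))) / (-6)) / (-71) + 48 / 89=858443794951913 / 553896501479244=1.55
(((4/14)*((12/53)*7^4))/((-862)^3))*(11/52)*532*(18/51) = -9032562/937777813583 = -0.00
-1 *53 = -53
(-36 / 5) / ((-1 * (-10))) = -18 / 25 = -0.72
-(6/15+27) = -137/5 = -27.40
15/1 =15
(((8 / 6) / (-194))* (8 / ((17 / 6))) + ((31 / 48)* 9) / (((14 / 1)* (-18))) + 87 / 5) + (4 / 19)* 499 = 25772763983 / 210544320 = 122.41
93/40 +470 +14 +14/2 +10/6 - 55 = 52799/120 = 439.99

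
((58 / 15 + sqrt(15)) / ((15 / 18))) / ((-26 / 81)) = -243 * sqrt(15) / 65- 4698 / 325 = -28.93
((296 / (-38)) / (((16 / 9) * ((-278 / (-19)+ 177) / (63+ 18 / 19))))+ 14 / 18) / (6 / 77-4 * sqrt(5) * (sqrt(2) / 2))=11930401 / 8947637016+ 918640877 * sqrt(10) / 26842911048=0.11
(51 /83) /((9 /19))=323 /249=1.30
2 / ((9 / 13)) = 26 / 9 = 2.89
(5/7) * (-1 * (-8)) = 40/7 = 5.71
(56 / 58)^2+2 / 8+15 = 54437 / 3364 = 16.18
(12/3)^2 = 16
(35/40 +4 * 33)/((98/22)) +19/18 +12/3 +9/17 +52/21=2272505/59976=37.89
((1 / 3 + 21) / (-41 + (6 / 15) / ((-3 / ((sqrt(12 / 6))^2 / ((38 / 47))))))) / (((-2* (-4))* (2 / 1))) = -0.03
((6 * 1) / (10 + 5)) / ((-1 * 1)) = -2 / 5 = -0.40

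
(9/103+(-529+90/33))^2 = 355416284224/1283689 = 276871.02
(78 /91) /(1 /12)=72 /7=10.29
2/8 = 1/4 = 0.25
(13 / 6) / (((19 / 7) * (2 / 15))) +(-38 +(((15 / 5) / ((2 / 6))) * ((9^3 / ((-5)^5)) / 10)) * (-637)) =120799941 / 1187500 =101.73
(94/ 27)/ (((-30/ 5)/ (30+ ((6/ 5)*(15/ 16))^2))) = -18.14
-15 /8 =-1.88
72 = 72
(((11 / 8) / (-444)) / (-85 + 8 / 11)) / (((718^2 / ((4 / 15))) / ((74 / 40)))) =121 / 3440813385600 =0.00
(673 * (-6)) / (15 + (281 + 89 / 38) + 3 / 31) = -1585588 / 117187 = -13.53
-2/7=-0.29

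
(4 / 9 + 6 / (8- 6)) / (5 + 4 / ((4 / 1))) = 31 / 54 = 0.57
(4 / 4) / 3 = 0.33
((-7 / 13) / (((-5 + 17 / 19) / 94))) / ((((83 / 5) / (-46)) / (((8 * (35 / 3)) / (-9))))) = 402564400 / 1136187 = 354.31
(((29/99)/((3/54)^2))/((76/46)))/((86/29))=174087/8987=19.37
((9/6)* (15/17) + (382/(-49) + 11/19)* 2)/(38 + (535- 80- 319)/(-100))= -10374925/28995064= -0.36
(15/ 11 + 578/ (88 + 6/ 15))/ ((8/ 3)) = 1695/ 572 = 2.96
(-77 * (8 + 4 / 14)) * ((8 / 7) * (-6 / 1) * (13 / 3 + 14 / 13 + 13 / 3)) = 3879040 / 91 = 42626.81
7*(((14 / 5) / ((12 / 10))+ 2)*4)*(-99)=-12012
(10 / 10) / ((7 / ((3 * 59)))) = 177 / 7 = 25.29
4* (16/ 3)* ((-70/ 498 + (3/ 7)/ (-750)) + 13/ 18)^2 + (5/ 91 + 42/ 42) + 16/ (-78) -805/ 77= -440097346175533/ 183279799828125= -2.40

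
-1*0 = 0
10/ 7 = 1.43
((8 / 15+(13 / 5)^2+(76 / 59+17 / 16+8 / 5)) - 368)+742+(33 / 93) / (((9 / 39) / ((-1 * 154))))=325814263 / 2194800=148.45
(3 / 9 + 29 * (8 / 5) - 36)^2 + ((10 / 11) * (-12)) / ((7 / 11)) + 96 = 194.06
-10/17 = -0.59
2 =2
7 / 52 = 0.13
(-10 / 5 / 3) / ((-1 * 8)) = 1 / 12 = 0.08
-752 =-752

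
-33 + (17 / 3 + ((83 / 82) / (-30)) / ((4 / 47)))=-272861 / 9840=-27.73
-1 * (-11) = 11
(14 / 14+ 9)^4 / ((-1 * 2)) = -5000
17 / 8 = 2.12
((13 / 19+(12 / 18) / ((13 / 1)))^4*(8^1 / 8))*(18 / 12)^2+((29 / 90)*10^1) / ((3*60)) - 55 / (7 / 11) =-1809741115165391 / 21104296119270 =-85.75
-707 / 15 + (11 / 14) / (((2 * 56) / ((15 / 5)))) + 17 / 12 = -1074761 / 23520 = -45.70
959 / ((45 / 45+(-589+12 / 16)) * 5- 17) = -3836 / 11813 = -0.32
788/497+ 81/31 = 64685/15407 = 4.20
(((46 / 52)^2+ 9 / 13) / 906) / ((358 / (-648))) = -26919 / 9135802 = -0.00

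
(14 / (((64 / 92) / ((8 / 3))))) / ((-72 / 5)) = -805 / 216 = -3.73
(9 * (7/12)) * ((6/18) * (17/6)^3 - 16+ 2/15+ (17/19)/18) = -3548699/82080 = -43.23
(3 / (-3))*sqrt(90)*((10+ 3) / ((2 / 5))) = -195*sqrt(10) / 2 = -308.32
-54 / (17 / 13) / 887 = -702 / 15079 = -0.05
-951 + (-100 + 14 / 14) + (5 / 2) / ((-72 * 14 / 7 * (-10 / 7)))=-604793 / 576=-1049.99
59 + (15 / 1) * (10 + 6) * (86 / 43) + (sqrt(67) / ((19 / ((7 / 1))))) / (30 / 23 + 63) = 161 * sqrt(67) / 28101 + 539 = 539.05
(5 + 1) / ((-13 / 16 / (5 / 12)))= -40 / 13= -3.08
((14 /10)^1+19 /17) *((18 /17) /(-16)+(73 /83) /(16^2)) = -2424941 /15351680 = -0.16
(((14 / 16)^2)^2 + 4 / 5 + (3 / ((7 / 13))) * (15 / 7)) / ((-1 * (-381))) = 4457287 / 127447040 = 0.03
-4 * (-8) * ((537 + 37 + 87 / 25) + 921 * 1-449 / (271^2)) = 88039536544 / 1836025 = 47951.16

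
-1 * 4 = -4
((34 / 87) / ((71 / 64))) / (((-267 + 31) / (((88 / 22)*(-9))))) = 6528 / 121481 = 0.05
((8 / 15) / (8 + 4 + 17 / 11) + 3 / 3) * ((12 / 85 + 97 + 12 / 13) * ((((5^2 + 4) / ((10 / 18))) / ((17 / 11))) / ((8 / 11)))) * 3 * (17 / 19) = 7949651525343 / 625651000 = 12706.21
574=574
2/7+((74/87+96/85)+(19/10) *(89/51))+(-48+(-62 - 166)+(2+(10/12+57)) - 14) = -3875219/17255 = -224.59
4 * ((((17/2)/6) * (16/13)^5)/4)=4456448/1113879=4.00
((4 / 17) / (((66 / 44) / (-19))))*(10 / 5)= -304 / 51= -5.96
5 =5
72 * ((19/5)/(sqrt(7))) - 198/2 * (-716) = 1368 * sqrt(7)/35 + 70884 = 70987.41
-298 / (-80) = 149 / 40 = 3.72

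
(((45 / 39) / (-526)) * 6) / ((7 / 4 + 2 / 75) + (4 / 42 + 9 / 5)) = -94500 / 26363909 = -0.00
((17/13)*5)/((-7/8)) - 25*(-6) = 12970/91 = 142.53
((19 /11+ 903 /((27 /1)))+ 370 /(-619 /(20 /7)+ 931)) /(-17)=-50479934 /24045021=-2.10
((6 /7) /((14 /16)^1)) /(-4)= -12 /49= -0.24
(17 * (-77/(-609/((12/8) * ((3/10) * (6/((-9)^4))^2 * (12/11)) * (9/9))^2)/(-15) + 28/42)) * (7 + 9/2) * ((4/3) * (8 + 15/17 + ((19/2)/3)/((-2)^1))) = 128561842630869452399/101356899904618875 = 1268.41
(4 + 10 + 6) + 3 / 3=21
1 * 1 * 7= 7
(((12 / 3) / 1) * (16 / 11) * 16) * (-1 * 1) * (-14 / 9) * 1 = 14336 / 99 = 144.81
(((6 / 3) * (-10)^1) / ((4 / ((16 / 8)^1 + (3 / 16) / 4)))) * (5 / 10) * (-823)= 539065 / 128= 4211.45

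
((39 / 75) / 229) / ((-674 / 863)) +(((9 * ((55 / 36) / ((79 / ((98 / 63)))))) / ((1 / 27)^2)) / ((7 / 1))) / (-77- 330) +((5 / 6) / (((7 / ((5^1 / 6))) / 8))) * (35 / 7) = 1384207896247 / 355283269425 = 3.90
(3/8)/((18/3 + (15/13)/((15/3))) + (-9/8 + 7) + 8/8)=39/1363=0.03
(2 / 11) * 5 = 10 / 11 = 0.91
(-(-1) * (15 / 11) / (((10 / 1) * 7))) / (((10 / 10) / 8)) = 12 / 77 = 0.16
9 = 9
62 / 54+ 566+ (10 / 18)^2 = 45964 / 81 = 567.46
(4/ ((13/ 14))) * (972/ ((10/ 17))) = 462672/ 65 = 7118.03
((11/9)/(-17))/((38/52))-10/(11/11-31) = 683/2907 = 0.23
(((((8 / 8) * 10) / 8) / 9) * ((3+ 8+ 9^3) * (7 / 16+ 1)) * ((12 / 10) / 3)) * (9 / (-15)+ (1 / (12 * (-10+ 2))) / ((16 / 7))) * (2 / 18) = -3951193 / 995328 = -3.97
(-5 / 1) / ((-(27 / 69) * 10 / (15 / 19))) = 1.01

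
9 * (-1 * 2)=-18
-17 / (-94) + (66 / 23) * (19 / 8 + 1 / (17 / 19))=10.20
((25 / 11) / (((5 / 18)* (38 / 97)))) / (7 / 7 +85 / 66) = 26190 / 2869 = 9.13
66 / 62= 33 / 31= 1.06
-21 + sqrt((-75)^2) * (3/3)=54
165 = 165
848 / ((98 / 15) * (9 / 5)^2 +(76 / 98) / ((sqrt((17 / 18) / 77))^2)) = 6307000 / 627687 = 10.05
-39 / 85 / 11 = -39 / 935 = -0.04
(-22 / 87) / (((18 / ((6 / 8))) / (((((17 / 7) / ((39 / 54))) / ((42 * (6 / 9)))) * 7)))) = -187 / 21112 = -0.01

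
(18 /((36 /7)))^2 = 49 /4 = 12.25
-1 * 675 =-675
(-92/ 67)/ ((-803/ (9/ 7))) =828/ 376607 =0.00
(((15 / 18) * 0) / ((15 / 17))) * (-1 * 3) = 0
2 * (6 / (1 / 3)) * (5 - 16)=-396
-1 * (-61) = 61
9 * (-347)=-3123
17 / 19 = 0.89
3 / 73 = 0.04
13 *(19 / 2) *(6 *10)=7410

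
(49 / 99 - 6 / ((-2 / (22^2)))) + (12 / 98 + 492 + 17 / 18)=6291947 / 3234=1945.56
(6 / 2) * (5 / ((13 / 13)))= 15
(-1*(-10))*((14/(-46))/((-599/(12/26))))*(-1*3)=-1260/179101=-0.01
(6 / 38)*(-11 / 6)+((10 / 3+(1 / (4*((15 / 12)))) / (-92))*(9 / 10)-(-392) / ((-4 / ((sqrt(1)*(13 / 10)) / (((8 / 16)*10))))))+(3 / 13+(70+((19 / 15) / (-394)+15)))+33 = 64098233711 / 671494200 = 95.46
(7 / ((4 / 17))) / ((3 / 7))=833 / 12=69.42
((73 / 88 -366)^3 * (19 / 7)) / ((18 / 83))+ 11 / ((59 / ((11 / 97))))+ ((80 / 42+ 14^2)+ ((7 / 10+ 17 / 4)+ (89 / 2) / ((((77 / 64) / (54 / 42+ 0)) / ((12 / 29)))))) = -303987856907778257525987 / 498779217699840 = -609463758.95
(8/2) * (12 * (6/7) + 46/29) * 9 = 86760/203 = 427.39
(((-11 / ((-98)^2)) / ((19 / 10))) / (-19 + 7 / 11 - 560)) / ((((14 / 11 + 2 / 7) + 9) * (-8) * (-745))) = 1331 / 80359676993568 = 0.00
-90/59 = -1.53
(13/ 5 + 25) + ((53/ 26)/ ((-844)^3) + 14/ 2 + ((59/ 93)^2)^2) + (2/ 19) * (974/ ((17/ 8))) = 156759425207175651731381/ 1888447904621385644160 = 83.01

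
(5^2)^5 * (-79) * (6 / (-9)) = 1542968750 / 3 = 514322916.67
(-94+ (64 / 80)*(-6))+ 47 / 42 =-97.68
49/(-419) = -49/419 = -0.12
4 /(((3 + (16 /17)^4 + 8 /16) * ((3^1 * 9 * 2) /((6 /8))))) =83521 /6441471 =0.01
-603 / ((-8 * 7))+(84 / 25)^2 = 772011 / 35000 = 22.06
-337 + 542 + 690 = 895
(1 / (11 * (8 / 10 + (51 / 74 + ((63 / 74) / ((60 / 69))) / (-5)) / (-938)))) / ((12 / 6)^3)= 867650 / 61042399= 0.01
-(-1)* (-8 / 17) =-8 / 17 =-0.47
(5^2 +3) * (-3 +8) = 140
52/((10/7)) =182/5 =36.40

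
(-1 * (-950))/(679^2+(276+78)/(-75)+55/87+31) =2066250/1002822709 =0.00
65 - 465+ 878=478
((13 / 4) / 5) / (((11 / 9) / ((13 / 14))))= 1521 / 3080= 0.49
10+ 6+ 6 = 22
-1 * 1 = -1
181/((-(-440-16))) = 181/456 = 0.40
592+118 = 710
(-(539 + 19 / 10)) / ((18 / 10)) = -601 / 2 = -300.50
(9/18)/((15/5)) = 1/6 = 0.17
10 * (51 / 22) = 255 / 11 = 23.18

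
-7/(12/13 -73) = 91/937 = 0.10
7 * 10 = 70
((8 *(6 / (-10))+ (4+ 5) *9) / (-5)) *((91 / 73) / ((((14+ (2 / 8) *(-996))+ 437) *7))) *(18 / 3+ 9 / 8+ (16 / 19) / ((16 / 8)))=-5681091 / 56034800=-0.10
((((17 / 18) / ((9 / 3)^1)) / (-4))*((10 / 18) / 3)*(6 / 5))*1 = -17 / 972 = -0.02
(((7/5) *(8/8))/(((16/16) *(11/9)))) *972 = 61236/55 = 1113.38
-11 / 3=-3.67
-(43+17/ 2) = -103/ 2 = -51.50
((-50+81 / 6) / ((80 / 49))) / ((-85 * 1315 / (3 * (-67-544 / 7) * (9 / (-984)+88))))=-44819083869 / 5865952000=-7.64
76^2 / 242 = 23.87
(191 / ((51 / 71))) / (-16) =-13561 / 816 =-16.62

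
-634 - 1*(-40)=-594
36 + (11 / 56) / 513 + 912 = 27234155 / 28728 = 948.00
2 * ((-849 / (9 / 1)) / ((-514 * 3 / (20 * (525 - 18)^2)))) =161655260 / 257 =629008.79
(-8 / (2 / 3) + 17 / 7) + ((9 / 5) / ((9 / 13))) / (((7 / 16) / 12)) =2161 / 35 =61.74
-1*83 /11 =-83 /11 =-7.55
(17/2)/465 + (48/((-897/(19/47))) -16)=-209152459/13069290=-16.00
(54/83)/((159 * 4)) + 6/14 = 26457/61586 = 0.43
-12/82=-6/41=-0.15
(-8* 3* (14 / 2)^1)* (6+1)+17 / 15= -17623 / 15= -1174.87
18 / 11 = 1.64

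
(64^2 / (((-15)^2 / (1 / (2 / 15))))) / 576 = 32 / 135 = 0.24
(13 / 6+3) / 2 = 2.58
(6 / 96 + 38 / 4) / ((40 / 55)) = 1683 / 128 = 13.15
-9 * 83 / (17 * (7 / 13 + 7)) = -9711 / 1666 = -5.83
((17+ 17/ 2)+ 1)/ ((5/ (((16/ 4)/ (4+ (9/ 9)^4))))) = 106/ 25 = 4.24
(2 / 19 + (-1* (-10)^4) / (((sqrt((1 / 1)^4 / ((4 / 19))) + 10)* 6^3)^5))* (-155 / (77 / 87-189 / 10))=12310133421875* sqrt(19) / 19258593054728265283245984 + 11835737863204962335354825 / 13068331001422751442202632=0.91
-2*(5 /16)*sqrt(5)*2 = -5*sqrt(5) /4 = -2.80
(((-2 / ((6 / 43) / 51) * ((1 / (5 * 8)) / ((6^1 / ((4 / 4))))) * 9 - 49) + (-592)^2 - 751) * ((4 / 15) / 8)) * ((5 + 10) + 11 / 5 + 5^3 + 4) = 20446747637 / 12000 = 1703895.64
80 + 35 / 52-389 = -16033 / 52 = -308.33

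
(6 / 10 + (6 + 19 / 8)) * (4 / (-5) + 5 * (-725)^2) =4717482939 / 200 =23587414.70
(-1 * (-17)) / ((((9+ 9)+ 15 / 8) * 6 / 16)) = 1088 / 477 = 2.28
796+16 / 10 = 3988 / 5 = 797.60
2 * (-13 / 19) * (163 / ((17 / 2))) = -8476 / 323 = -26.24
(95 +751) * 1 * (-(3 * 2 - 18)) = 10152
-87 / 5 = -17.40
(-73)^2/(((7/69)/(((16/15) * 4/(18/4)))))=15688576/315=49805.00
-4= -4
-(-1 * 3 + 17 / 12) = 19 / 12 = 1.58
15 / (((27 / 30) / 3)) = 50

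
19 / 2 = 9.50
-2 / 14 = -1 / 7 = -0.14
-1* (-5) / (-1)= -5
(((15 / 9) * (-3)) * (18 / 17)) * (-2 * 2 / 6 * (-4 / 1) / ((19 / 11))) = -2640 / 323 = -8.17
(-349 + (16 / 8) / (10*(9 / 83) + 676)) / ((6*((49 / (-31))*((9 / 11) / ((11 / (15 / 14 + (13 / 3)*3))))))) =35.16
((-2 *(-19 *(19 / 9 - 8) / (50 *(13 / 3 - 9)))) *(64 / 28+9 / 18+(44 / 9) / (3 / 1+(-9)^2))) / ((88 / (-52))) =-1.61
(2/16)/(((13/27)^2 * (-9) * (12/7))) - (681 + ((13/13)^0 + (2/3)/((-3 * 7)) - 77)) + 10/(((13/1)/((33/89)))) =-18336655339/30322656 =-604.72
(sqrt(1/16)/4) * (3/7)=3/112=0.03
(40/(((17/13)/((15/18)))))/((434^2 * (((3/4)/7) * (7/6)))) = 2600/2401539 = 0.00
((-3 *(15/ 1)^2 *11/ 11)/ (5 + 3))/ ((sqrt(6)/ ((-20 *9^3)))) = 820125 *sqrt(6)/ 4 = 502221.94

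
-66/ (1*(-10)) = 33/ 5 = 6.60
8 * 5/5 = 8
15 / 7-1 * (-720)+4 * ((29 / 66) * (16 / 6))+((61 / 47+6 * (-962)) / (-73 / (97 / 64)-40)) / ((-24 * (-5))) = 8104332461441 / 11141887680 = 727.38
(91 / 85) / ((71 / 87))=7917 / 6035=1.31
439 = 439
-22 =-22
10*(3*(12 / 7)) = 360 / 7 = 51.43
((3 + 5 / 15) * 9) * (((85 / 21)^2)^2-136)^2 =6631247649616810 / 12607619787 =525971.42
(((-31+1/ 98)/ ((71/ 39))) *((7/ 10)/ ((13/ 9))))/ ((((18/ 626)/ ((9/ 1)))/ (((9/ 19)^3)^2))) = -29.17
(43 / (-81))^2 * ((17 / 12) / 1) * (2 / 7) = 31433 / 275562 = 0.11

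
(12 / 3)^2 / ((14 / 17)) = 19.43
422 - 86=336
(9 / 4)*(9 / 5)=81 / 20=4.05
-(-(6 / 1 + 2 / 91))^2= -300304 / 8281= -36.26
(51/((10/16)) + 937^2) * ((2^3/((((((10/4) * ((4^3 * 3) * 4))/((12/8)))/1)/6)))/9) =4390253/1200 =3658.54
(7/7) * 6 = 6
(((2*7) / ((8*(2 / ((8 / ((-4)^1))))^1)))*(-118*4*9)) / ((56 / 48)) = 6372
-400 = -400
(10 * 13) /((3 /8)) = 1040 /3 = 346.67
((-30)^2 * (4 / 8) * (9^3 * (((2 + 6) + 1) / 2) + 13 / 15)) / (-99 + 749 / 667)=-984902205 / 65284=-15086.43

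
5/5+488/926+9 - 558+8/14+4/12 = -5314283/9723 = -546.57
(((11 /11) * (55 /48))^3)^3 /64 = 4605366583984375 /86566749478060032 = 0.05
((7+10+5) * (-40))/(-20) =44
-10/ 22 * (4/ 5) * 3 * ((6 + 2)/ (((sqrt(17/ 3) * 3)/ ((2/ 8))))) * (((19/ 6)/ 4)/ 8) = -19 * sqrt(51)/ 4488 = -0.03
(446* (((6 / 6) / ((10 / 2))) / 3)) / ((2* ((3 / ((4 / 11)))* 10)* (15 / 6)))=0.07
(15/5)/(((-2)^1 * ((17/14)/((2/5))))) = -42/85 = -0.49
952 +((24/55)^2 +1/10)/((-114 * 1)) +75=708320143/689700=1027.00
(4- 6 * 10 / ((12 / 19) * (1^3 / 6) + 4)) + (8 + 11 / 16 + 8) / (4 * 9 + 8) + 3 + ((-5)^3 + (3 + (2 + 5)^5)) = 152634895 / 9152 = 16677.76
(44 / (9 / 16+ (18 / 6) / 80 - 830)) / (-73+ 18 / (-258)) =430 / 592267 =0.00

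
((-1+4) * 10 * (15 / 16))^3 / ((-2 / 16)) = -11390625 / 64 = -177978.52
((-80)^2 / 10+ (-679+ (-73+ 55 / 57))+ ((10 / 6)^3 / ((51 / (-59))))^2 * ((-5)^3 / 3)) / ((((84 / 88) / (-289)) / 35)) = 15529616829760 / 1121931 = 13841864.45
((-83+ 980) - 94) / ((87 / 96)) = 25696 / 29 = 886.07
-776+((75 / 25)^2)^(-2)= -62855 / 81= -775.99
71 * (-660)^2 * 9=278348400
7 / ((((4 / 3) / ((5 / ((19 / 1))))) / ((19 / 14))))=15 / 8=1.88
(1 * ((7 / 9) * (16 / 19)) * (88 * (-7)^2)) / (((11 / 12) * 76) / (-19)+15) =241472 / 969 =249.20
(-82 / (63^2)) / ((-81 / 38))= 3116 / 321489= 0.01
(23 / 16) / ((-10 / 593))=-13639 / 160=-85.24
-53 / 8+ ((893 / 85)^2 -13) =5245267 / 57800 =90.75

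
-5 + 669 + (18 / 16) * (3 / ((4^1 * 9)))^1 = 21251 / 32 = 664.09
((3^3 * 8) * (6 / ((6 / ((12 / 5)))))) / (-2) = -259.20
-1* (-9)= 9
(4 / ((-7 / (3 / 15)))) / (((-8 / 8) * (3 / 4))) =16 / 105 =0.15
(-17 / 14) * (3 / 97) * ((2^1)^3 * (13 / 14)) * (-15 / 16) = 9945 / 38024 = 0.26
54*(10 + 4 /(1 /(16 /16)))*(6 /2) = 2268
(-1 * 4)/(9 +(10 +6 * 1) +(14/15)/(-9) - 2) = -540/3091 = -0.17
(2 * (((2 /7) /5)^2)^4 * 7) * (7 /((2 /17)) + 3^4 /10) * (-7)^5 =-173056 /95703125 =-0.00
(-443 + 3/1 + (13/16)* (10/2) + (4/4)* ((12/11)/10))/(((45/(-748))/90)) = 6519993/10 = 651999.30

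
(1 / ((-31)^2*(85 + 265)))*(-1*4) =-2 / 168175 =-0.00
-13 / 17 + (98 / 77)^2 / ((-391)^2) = -14145793 / 18498601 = -0.76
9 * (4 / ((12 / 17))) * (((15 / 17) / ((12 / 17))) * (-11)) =-2805 / 4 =-701.25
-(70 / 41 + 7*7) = -2079 / 41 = -50.71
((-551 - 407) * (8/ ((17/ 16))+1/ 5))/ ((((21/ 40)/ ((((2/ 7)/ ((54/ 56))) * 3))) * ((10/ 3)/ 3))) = -11283.47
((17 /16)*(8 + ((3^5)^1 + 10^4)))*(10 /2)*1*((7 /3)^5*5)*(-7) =-56950939675 /432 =-131830878.88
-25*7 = -175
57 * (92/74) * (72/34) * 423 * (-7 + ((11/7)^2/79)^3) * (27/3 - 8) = -444345.78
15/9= 5/3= 1.67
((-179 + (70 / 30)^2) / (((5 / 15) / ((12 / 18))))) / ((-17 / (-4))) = -12496 / 153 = -81.67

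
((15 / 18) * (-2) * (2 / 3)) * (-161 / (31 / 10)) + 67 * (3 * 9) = 1866.71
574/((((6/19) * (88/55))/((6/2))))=27265/8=3408.12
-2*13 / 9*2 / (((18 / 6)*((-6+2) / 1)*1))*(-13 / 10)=-169 / 270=-0.63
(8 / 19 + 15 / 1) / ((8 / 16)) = 586 / 19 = 30.84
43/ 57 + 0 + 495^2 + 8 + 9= 13967437/ 57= 245042.75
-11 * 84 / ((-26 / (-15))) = -533.08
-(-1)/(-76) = -1/76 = -0.01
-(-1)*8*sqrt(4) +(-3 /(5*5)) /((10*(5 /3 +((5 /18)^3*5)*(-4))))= 3607813 /225625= 15.99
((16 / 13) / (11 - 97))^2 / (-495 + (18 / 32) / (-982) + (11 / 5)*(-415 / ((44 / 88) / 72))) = -1005568 / 647918576967753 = -0.00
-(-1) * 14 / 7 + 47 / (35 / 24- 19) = -286 / 421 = -0.68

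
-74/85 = -0.87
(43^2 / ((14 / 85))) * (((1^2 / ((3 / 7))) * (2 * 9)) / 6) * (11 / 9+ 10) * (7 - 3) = 31747330 / 9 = 3527481.11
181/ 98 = 1.85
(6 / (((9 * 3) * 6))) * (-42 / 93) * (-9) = 14 / 93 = 0.15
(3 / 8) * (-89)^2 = 23763 / 8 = 2970.38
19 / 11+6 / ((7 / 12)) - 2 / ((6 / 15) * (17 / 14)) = 10335 / 1309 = 7.90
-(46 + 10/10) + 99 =52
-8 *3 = -24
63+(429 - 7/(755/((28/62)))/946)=5446717931/11070565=492.00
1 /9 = 0.11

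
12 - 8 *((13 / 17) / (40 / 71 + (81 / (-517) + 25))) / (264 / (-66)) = 95602799 / 7927134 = 12.06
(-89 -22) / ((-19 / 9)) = 999 / 19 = 52.58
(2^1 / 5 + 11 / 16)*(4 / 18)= 29 / 120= 0.24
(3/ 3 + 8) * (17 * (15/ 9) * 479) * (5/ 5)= 122145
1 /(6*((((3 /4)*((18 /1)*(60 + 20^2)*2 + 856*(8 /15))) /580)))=725 /95718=0.01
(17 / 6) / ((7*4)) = 17 / 168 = 0.10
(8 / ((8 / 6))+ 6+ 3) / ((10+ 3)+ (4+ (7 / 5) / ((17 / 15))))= 51 / 62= 0.82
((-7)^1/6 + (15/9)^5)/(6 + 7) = 5683/6318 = 0.90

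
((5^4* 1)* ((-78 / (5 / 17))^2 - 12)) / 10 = 4394940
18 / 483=6 / 161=0.04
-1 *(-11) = 11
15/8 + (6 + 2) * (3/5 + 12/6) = 22.68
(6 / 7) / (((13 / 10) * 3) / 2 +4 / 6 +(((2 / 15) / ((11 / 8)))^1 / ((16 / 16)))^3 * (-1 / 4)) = 107811000 / 329094353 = 0.33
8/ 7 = 1.14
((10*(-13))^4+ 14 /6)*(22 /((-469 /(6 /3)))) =-37700520308 /1407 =-26794968.24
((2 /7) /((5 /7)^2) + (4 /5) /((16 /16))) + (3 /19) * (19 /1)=109 /25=4.36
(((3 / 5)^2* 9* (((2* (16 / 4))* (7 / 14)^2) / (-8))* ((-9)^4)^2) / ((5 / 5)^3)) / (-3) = 1162261467 / 100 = 11622614.67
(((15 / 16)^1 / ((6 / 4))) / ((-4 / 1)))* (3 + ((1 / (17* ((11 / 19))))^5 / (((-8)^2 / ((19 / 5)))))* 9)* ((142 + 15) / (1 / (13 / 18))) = -149348839867365203 / 2809889460719616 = -53.15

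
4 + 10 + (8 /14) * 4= 114 /7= 16.29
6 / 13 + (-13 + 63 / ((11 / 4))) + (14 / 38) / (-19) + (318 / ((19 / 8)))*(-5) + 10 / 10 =-33974255 / 51623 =-658.12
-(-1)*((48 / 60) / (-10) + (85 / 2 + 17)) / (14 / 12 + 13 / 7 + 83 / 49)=436737 / 34675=12.60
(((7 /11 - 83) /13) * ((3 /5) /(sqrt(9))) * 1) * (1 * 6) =-7.60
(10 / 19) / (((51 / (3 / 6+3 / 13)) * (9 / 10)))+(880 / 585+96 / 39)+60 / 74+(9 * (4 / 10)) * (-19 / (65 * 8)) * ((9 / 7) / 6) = 1470286921 / 309090600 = 4.76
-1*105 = -105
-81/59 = -1.37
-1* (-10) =10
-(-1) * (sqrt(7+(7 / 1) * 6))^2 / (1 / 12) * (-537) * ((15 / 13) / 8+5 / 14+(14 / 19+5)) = -973058499 / 494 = -1969754.05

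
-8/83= -0.10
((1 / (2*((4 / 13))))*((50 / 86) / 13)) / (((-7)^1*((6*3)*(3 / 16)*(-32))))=25 / 260064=0.00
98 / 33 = 2.97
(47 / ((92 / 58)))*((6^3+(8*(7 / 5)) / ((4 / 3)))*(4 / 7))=3799.47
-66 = -66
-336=-336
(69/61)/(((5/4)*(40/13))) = 897/3050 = 0.29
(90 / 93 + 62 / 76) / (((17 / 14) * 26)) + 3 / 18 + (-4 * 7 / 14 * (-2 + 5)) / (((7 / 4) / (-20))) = 188053375 / 2733549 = 68.79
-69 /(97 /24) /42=-0.41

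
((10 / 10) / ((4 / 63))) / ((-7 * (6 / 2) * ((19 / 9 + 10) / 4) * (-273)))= 9 / 9919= 0.00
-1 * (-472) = 472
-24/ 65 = -0.37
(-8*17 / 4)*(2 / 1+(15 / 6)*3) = -323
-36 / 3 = -12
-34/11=-3.09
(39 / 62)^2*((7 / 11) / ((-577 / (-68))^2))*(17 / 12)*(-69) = -1203100353 / 3519392459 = -0.34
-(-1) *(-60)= -60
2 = 2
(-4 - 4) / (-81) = 8 / 81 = 0.10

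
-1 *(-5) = 5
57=57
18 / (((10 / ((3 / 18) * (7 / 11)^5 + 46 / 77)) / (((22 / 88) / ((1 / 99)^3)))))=1818956331 / 6776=268441.02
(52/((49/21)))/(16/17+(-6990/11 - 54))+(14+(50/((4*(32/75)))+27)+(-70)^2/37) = 202.70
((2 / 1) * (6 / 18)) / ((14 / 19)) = 19 / 21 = 0.90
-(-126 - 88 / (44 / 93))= 312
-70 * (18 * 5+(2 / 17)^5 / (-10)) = -8945098876 / 1419857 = -6300.00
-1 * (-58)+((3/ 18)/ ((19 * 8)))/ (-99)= 5236703/ 90288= 58.00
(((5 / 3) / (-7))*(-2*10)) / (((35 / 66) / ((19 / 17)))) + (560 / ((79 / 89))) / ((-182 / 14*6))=4998800 / 2566473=1.95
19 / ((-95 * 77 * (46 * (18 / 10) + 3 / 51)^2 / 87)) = -0.00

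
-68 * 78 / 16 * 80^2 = -2121600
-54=-54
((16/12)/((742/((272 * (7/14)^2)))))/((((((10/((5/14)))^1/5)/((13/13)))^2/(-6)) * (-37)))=425/672623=0.00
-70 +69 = -1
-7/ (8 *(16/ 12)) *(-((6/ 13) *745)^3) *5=1172254426875/ 8788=133392629.37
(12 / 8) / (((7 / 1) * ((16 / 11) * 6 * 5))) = 11 / 2240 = 0.00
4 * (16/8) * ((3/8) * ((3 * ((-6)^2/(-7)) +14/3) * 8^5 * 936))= -6931611648/7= -990230235.43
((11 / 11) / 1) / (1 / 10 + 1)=10 / 11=0.91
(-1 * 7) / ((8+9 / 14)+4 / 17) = -1666 / 2113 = -0.79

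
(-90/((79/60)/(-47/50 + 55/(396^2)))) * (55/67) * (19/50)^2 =120895651/15879000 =7.61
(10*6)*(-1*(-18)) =1080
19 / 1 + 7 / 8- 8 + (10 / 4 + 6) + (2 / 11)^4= 2386611 / 117128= 20.38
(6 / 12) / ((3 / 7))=1.17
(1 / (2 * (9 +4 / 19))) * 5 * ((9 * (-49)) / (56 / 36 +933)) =-10773 / 84110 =-0.13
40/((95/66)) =528/19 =27.79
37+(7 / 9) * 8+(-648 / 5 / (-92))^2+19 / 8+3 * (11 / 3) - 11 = 45307243 / 952200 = 47.58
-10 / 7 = -1.43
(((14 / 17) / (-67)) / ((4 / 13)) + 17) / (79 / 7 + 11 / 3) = 811335 / 715292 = 1.13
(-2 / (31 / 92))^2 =33856 / 961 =35.23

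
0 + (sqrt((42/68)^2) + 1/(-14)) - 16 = -1839/119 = -15.45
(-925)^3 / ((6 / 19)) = -15037609375 / 6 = -2506268229.17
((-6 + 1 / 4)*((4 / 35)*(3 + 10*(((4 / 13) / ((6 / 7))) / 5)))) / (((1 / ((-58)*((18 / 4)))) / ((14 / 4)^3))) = 2843421 / 104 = 27340.59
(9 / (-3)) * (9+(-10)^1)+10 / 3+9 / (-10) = 163 / 30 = 5.43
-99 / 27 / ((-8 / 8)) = 11 / 3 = 3.67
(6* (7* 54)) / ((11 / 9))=20412 / 11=1855.64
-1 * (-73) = 73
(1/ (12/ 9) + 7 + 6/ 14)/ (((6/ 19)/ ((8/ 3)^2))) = 34808/ 189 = 184.17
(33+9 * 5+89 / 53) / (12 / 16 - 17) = -16892 / 3445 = -4.90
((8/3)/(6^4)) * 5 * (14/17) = 35/4131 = 0.01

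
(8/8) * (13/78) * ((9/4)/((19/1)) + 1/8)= 37/912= 0.04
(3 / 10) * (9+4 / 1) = 39 / 10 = 3.90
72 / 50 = 36 / 25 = 1.44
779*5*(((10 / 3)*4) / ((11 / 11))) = 155800 / 3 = 51933.33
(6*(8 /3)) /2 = 8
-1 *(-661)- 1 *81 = 580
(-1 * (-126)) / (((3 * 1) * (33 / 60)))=840 / 11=76.36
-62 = -62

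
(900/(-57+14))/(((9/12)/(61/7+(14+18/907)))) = -173206800/273007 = -634.44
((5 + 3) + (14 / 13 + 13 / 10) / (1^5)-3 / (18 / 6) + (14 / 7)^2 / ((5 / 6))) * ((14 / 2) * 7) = 694.67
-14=-14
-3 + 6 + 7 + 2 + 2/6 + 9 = 64/3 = 21.33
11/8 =1.38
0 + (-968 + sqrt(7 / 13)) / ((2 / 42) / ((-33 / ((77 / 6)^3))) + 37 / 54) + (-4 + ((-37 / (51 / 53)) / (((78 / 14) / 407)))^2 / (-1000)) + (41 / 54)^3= -16537105027251855583 / 2209634020795500 - 1944*sqrt(91) / 59761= -7484.40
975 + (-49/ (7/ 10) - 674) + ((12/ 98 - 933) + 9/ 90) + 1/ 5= -701.58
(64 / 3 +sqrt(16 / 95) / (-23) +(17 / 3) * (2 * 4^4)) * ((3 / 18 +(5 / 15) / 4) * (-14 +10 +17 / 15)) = -94256 / 45 +43 * sqrt(95) / 32775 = -2094.56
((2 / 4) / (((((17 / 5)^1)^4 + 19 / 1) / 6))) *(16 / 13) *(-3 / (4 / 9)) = -50625 / 310037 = -0.16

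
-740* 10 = -7400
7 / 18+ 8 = 151 / 18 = 8.39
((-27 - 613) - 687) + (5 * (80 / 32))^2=-4683 / 4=-1170.75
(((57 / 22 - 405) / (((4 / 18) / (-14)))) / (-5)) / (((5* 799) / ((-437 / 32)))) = 17.33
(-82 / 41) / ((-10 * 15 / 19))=19 / 75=0.25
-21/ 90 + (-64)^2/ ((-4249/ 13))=-12.77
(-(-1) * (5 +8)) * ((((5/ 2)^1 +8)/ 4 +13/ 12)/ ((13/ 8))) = 89/ 3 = 29.67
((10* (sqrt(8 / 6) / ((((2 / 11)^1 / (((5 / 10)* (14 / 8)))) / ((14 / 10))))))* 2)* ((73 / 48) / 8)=39347* sqrt(3) / 2304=29.58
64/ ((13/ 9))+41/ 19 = 11477/ 247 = 46.47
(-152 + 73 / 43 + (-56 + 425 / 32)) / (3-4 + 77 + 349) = -265597 / 584800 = -0.45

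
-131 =-131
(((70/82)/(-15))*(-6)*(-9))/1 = -126/41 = -3.07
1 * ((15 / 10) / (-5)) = -3 / 10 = -0.30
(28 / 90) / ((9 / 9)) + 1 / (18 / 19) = 41 / 30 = 1.37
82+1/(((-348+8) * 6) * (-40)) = 6691201/81600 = 82.00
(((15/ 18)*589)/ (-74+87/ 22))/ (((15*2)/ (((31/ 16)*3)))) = -200849/ 147936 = -1.36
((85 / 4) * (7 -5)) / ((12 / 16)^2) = 680 / 9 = 75.56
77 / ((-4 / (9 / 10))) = -693 / 40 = -17.32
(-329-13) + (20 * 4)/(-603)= -206306/603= -342.13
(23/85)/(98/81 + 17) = 1863/125375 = 0.01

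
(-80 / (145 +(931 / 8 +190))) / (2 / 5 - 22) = 800 / 97497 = 0.01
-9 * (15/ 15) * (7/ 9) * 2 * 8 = -112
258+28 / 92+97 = 8172 / 23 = 355.30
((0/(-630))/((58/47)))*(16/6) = 0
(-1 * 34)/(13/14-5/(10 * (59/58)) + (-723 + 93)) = 28084/520019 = 0.05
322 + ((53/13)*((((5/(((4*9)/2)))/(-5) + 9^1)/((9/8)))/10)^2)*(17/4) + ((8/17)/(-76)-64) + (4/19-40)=157829873183/688740975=229.16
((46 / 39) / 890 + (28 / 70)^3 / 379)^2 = 60365050249 / 27040061391890625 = 0.00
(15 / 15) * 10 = 10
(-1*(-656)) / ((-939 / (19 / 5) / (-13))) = 162032 / 4695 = 34.51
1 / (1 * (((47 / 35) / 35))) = 1225 / 47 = 26.06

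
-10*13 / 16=-65 / 8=-8.12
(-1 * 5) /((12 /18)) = -15 /2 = -7.50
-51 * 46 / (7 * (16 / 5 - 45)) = 11730 / 1463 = 8.02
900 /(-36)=-25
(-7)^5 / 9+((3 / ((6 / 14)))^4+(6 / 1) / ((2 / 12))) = 5126 / 9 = 569.56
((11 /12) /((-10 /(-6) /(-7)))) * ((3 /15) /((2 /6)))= -231 /100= -2.31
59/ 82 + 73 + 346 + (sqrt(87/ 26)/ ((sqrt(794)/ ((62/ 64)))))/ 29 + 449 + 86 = 954.72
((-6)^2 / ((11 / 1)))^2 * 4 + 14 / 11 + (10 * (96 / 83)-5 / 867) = 484788323 / 8707281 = 55.68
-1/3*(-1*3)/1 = 1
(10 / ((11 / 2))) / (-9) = -20 / 99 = -0.20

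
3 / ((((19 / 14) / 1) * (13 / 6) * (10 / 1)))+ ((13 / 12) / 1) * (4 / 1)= 16433 / 3705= 4.44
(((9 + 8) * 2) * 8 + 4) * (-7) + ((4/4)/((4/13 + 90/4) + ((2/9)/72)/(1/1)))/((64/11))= -1931.99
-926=-926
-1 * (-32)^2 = -1024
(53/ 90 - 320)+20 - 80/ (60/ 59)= -34027/ 90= -378.08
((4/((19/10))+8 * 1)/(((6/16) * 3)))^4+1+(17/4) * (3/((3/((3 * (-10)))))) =134768285219/21112002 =6383.49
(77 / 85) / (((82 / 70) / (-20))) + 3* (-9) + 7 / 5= -143116 / 3485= -41.07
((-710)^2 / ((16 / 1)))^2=15882300625 / 16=992643789.06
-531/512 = -1.04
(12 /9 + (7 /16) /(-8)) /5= 491 /1920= 0.26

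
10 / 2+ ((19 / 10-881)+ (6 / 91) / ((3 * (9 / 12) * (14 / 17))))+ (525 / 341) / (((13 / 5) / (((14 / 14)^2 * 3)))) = -5684273261 / 6516510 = -872.29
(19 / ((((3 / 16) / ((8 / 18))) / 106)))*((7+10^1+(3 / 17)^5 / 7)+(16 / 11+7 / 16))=266228359552808 / 2951882703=90189.34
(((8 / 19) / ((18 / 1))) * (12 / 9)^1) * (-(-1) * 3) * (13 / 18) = 104 / 1539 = 0.07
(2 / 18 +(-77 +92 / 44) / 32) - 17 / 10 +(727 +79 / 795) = 15177883 / 20988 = 723.17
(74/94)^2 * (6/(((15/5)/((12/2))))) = 16428/2209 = 7.44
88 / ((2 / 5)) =220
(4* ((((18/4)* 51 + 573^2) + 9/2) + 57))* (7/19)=9201360/19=484282.11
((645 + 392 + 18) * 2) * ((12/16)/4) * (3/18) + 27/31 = 33137/496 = 66.81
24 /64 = 3 /8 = 0.38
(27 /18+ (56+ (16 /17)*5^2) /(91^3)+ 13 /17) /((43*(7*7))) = 343359 /319433842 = 0.00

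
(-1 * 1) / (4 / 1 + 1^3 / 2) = -2 / 9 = -0.22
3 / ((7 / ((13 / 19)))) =39 / 133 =0.29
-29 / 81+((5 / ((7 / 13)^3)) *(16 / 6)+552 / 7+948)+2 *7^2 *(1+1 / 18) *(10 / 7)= 34997695 / 27783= 1259.68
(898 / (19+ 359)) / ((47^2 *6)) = 0.00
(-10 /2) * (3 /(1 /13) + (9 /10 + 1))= -409 /2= -204.50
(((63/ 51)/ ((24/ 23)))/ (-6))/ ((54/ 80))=-805/ 2754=-0.29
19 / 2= 9.50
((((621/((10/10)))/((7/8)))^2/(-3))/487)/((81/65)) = -6601920/23863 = -276.66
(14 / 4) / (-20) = -7 / 40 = -0.18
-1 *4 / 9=-4 / 9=-0.44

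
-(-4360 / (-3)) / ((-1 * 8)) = 545 / 3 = 181.67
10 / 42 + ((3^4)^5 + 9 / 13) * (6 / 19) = 5711352851207 / 5187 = 1101089811.30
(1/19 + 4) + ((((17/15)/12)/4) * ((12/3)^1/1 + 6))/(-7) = 38485/9576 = 4.02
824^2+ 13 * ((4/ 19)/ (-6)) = 38701606/ 57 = 678975.54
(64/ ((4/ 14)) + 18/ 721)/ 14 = 80761/ 5047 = 16.00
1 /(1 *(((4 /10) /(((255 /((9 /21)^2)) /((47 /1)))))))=20825 /282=73.85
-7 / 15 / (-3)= 7 / 45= 0.16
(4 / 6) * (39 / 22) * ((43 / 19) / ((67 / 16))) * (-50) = -447200 / 14003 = -31.94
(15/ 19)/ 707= 15/ 13433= 0.00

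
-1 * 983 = -983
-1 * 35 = -35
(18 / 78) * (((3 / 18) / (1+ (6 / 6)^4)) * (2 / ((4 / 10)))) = 5 / 52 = 0.10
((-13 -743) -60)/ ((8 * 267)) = -34/ 89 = -0.38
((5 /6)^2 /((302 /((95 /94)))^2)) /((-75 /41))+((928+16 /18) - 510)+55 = 41244863511895 /87034882752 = 473.89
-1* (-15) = 15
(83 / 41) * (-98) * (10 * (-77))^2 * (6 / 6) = -117625575.61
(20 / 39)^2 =400 / 1521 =0.26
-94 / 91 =-1.03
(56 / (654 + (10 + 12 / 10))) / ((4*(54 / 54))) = 35 / 1663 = 0.02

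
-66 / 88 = -0.75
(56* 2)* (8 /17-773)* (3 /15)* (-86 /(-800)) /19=-3953033 /40375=-97.91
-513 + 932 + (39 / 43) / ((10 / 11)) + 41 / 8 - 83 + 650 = 1706451 / 1720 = 992.12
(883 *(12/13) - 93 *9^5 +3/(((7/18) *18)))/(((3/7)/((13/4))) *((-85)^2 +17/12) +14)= -499657476/87991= -5678.51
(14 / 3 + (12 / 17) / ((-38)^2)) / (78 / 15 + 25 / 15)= 429635 / 632111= 0.68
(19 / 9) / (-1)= -19 / 9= -2.11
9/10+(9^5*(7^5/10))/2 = 992436561/20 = 49621828.05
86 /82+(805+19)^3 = 22938525227 /41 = 559476225.05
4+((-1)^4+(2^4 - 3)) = 18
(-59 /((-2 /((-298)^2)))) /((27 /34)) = 89070412 /27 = 3298904.15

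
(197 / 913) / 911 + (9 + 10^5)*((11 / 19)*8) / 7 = 1045713880951 / 15803117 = 66171.37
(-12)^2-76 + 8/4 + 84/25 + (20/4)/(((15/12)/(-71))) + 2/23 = -210.55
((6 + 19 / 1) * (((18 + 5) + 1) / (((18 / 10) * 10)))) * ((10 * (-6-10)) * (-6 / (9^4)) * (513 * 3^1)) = 608000 / 81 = 7506.17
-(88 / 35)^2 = -7744 / 1225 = -6.32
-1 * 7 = -7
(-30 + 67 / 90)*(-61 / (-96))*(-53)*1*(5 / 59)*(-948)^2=53126443849 / 708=75037350.07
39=39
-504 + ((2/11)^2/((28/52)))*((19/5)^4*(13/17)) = -4447588004/8999375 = -494.21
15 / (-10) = -3 / 2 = -1.50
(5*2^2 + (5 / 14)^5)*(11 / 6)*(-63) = -355066965 / 153664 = -2310.67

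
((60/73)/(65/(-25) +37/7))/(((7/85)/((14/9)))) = 59500/10293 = 5.78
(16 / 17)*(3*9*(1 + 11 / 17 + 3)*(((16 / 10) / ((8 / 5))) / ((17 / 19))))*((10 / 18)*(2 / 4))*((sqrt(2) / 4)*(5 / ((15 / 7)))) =30.24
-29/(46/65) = -1885/46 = -40.98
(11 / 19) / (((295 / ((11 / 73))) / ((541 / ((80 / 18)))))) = 0.04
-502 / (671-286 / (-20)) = -5020 / 6853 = -0.73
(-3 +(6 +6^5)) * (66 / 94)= 256707 / 47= 5461.85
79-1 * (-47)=126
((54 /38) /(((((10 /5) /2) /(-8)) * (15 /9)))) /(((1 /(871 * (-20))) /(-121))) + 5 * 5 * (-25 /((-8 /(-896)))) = -14447551.16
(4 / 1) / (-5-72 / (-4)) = 4 / 13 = 0.31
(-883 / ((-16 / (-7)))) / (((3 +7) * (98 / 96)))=-2649 / 70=-37.84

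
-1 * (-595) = 595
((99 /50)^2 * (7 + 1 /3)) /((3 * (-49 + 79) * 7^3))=3993 /4287500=0.00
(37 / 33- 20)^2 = 356.41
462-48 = 414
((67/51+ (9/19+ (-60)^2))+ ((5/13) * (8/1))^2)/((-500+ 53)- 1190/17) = -591382708/84664437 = -6.99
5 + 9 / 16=89 / 16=5.56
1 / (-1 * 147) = -1 / 147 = -0.01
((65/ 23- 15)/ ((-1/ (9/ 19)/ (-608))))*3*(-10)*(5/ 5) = 2419200/ 23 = 105182.61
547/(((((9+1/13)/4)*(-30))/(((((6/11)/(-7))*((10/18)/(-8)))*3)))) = -7111/54516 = -0.13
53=53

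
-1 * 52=-52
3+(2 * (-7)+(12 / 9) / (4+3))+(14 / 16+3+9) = 347 / 168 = 2.07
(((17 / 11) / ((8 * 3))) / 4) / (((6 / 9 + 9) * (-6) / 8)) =-17 / 7656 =-0.00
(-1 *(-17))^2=289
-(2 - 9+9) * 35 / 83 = -70 / 83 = -0.84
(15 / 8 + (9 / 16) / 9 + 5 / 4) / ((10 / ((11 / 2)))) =561 / 320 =1.75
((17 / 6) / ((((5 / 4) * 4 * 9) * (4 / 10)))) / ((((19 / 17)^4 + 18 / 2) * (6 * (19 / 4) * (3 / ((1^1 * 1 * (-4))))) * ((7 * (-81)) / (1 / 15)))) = 1419857 / 17317201322925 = 0.00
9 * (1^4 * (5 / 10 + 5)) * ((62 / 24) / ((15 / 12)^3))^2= 1353088 / 15625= 86.60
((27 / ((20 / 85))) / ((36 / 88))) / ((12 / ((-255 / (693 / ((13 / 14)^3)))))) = -3174665 / 460992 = -6.89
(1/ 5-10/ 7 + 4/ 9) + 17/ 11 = 2638/ 3465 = 0.76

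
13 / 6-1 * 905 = -5417 / 6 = -902.83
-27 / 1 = -27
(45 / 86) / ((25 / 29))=261 / 430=0.61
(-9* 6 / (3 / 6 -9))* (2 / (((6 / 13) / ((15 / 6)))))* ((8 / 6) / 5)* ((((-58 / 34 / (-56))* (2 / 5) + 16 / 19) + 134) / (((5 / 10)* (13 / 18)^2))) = 23709455568 / 2498405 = 9489.84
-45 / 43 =-1.05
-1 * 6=-6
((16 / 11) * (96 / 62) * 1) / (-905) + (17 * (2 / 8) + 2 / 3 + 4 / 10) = 19679783 / 3703260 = 5.31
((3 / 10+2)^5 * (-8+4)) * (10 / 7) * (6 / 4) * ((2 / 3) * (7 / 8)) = -6436343 / 20000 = -321.82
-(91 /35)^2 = -6.76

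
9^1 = 9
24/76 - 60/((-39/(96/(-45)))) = -2198/741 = -2.97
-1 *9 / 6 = -3 / 2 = -1.50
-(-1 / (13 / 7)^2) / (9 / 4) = 196 / 1521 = 0.13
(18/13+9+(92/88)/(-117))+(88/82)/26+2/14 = 7800935/738738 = 10.56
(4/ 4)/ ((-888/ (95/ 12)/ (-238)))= 11305/ 5328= 2.12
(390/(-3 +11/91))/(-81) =5915/3537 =1.67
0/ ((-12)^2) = 0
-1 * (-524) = 524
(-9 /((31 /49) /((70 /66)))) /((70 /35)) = -7.54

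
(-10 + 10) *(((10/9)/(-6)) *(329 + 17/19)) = 0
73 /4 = 18.25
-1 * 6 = -6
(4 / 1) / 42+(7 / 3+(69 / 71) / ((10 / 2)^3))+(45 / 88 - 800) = -4357484871 / 5467000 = -797.05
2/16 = 1/8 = 0.12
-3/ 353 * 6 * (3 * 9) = -486/ 353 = -1.38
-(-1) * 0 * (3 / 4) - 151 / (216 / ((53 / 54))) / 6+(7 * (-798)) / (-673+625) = 8136385 / 69984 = 116.26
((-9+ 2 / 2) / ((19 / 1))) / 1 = -8 / 19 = -0.42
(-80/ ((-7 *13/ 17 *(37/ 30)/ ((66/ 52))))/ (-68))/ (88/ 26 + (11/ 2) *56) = -0.00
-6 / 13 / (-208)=3 / 1352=0.00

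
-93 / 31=-3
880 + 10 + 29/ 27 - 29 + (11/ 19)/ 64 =28303913/ 32832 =862.08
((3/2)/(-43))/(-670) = 3/57620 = 0.00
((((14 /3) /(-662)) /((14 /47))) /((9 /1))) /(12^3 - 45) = -47 /30081942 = -0.00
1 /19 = 0.05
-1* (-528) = 528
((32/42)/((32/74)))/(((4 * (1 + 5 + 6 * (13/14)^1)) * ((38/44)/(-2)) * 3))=-0.03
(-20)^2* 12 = 4800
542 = 542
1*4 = 4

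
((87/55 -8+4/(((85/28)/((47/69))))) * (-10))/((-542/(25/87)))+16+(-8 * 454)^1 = -1100046840221/304214031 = -3616.03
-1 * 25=-25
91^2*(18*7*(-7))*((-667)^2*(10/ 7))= -4641998519340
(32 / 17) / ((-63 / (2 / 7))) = -0.01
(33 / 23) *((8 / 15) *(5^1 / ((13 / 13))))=88 / 23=3.83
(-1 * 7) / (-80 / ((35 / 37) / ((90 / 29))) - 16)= 1421 / 56528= 0.03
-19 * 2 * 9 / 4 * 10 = -855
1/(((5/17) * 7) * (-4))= -17/140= -0.12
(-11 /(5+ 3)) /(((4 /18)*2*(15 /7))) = -231 /160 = -1.44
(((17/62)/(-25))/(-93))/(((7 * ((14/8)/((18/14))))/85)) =1734/1648115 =0.00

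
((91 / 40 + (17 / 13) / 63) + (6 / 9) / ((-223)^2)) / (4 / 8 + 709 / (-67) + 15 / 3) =-250586043467 / 554716054620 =-0.45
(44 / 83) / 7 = 0.08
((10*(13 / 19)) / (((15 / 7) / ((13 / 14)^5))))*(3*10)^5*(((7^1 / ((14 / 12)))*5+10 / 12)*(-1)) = -75343471734375 / 45619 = -1651580958.25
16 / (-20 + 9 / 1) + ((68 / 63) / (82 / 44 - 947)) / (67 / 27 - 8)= -115648072 / 79519363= -1.45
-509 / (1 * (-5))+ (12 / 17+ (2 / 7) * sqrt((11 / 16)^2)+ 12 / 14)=492943 / 4760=103.56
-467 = -467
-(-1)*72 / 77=72 / 77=0.94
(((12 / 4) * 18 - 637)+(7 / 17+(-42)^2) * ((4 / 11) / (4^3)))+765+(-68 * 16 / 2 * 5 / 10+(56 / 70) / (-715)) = -7069883 / 88400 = -79.98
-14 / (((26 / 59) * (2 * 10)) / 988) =-7847 / 5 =-1569.40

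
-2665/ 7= -380.71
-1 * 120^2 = -14400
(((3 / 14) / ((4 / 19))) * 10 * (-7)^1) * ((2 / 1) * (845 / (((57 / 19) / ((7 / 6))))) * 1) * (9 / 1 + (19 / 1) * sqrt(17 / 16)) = -10676575 * sqrt(17) / 48 - 1685775 / 4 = -1338540.55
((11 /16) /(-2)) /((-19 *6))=11 /3648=0.00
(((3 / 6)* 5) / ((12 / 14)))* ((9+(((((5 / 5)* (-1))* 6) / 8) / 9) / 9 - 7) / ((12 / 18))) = 7525 / 864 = 8.71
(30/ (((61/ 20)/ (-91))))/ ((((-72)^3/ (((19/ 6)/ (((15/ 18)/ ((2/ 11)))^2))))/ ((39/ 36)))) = 22477/ 57394656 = 0.00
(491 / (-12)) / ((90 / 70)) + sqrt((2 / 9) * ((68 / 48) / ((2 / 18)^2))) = -3437 / 108 + sqrt(102) / 2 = -26.77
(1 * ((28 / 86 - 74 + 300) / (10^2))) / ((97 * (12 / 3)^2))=2433 / 1668400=0.00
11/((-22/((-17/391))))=1/46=0.02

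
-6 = -6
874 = 874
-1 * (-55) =55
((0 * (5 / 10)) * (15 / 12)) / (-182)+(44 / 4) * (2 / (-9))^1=-22 / 9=-2.44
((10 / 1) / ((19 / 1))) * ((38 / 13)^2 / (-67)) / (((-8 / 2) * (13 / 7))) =1330 / 147199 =0.01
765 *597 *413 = 188619165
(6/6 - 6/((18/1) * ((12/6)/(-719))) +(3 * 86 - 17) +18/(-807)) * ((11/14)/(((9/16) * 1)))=25694372/50841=505.39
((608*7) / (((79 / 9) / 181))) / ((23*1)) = 6933024 / 1817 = 3815.64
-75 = -75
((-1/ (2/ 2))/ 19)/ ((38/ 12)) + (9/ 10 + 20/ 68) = 72263/ 61370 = 1.18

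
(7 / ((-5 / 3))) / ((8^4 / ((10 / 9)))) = -0.00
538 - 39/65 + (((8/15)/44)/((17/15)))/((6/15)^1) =502494/935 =537.43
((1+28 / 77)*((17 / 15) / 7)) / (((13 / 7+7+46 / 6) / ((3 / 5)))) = 153 / 19085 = 0.01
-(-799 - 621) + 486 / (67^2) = 6374866 / 4489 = 1420.11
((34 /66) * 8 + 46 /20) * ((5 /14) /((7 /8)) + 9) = 976859 /16170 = 60.41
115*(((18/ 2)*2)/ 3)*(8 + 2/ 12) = 5635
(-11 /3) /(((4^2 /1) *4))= -11 /192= -0.06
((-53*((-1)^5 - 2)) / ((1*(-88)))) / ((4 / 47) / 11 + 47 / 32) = -1.22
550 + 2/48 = 13201/24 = 550.04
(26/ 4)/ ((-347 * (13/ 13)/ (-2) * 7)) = 13/ 2429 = 0.01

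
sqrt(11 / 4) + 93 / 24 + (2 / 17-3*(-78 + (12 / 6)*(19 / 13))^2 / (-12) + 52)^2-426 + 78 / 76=sqrt(11) / 2 + 2678430957943945 / 1254627608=2134843.06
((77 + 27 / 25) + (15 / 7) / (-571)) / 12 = 6.51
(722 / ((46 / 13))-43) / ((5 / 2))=7408 / 115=64.42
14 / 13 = 1.08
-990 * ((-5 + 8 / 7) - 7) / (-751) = -75240 / 5257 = -14.31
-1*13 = -13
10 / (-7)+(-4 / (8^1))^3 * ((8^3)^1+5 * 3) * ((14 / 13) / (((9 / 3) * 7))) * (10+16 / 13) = -279437 / 7098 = -39.37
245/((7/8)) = 280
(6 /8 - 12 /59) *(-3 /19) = -387 /4484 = -0.09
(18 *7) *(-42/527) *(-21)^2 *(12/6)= -8856.82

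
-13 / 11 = -1.18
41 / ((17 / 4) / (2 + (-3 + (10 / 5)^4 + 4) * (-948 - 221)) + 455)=0.09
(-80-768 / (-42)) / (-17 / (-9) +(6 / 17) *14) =-66096 / 7315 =-9.04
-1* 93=-93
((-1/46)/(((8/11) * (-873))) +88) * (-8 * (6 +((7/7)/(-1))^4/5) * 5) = -876408533/40158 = -21824.01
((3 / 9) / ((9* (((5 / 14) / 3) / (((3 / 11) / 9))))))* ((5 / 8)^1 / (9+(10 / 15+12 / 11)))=7 / 12780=0.00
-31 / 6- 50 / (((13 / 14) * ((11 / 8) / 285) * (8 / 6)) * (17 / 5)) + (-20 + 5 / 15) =-36272219 / 14586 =-2486.78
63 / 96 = 21 / 32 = 0.66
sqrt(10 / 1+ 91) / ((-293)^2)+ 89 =sqrt(101) / 85849+ 89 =89.00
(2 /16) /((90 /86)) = 43 /360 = 0.12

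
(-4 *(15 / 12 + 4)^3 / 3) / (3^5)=-343 / 432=-0.79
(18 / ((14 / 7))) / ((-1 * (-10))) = 9 / 10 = 0.90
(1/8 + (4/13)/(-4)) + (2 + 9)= 1149/104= 11.05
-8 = -8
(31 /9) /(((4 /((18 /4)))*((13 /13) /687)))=21297 /8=2662.12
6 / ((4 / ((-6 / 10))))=-9 / 10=-0.90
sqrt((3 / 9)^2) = 1 / 3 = 0.33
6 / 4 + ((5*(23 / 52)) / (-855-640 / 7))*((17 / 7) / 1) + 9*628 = 389525759 / 68900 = 5653.49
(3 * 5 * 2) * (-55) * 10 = -16500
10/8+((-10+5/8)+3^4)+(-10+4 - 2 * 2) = 62.88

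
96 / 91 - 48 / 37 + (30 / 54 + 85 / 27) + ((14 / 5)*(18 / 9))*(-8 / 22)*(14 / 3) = -6.04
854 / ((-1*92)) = -427 / 46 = -9.28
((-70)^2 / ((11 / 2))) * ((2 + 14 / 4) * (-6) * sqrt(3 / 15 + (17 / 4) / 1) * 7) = -20580 * sqrt(445) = -434135.58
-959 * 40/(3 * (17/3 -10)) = 38360/13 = 2950.77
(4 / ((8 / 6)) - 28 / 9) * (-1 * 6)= 2 / 3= 0.67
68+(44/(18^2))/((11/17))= 5525/81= 68.21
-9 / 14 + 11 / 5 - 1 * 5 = -241 / 70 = -3.44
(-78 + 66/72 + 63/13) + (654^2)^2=28538792347067/156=182940976583.76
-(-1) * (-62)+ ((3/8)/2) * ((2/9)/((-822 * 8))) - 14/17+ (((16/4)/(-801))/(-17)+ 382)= 25405162589/79595904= 319.18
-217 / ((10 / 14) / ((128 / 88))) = -24304 / 55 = -441.89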